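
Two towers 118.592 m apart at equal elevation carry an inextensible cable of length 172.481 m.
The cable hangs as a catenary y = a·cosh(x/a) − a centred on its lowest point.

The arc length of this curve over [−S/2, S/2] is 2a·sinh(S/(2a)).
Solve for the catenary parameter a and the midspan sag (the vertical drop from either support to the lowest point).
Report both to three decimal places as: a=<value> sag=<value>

a=38.141 sag=56.157

seed: a₀ = √(S³/(24(L−S))) = √(118.592³/(24·53.889)) = 35.910992
iter 1: u=1.651194  f(a)=+7.842e+00  f'(a)=-3.903e+00  a ← 35.910992 − (+7.842e+00/-3.903e+00) = 37.919945
iter 2: u=1.563715  f(a)=+7.061e-01  f'(a)=-3.229e+00  a ← 37.919945 − (+7.061e-01/-3.229e+00) = 38.138609
iter 3: u=1.554750  f(a)=+6.978e-03  f'(a)=-3.166e+00  a ← 38.138609 − (+6.978e-03/-3.166e+00) = 38.140813
iter 4: u=1.554660  f(a)=+6.962e-07  f'(a)=-3.165e+00  a ← 38.140813 − (+6.962e-07/-3.165e+00) = 38.140813
iter 5: u=1.554660  f(a)=+0.000e+00  f'(a)=-3.165e+00  a ← 38.140813 − (+0.000e+00/-3.165e+00) = 38.140813
converged: |Δa| < 1e-12 after 5 iterations
sag = a·(cosh(S/(2a)) − 1) = 38.140813·(cosh(1.554660) − 1) = 56.157360
T_max/T_min = cosh(S/(2a)) = 2.472369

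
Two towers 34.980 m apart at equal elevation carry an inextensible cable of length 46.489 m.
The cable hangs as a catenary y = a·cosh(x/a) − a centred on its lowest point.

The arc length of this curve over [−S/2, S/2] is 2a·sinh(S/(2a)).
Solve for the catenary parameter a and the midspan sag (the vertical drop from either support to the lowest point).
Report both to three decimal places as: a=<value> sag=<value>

seed: a₀ = √(S³/(24(L−S))) = √(34.980³/(24·11.509)) = 12.448164
iter 1: u=1.405027  f(a)=+1.191e+00  f'(a)=-2.241e+00  a ← 12.448164 − (+1.191e+00/-2.241e+00) = 12.979608
iter 2: u=1.347498  f(a)=+8.051e-02  f'(a)=-1.947e+00  a ← 12.979608 − (+8.051e-02/-1.947e+00) = 13.020954
iter 3: u=1.343220  f(a)=+4.270e-04  f'(a)=-1.927e+00  a ← 13.020954 − (+4.270e-04/-1.927e+00) = 13.021176
iter 4: u=1.343197  f(a)=+1.215e-08  f'(a)=-1.926e+00  a ← 13.021176 − (+1.215e-08/-1.926e+00) = 13.021176
iter 5: u=1.343197  f(a)=+0.000e+00  f'(a)=-1.926e+00  a ← 13.021176 − (+0.000e+00/-1.926e+00) = 13.021176
converged: |Δa| < 1e-12 after 5 iterations
sag = a·(cosh(S/(2a)) − 1) = 13.021176·(cosh(1.343197) − 1) = 13.621981
T_max/T_min = cosh(S/(2a)) = 2.046141

a=13.021 sag=13.622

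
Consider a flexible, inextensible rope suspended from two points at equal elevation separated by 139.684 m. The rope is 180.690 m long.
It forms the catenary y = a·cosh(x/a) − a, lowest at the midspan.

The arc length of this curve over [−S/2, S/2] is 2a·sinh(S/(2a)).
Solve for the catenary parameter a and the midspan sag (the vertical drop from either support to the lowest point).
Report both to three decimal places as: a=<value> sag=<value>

a=54.801 sag=50.865

seed: a₀ = √(S³/(24(L−S))) = √(139.684³/(24·41.006)) = 52.624826
iter 1: u=1.327168  f(a)=+3.767e+00  f'(a)=-1.851e+00  a ← 52.624826 − (+3.767e+00/-1.851e+00) = 54.659962
iter 2: u=1.277754  f(a)=+2.295e-01  f'(a)=-1.631e+00  a ← 54.659962 − (+2.295e-01/-1.631e+00) = 54.800644
iter 3: u=1.274474  f(a)=+9.746e-04  f'(a)=-1.618e+00  a ← 54.800644 − (+9.746e-04/-1.618e+00) = 54.801246
iter 4: u=1.274460  f(a)=+1.774e-08  f'(a)=-1.618e+00  a ← 54.801246 − (+1.774e-08/-1.618e+00) = 54.801246
iter 5: u=1.274460  f(a)=-2.842e-14  f'(a)=-1.618e+00  a ← 54.801246 − (-2.842e-14/-1.618e+00) = 54.801246
converged: |Δa| < 1e-12 after 5 iterations
sag = a·(cosh(S/(2a)) − 1) = 54.801246·(cosh(1.274460) − 1) = 50.865189
T_max/T_min = cosh(S/(2a)) = 1.928176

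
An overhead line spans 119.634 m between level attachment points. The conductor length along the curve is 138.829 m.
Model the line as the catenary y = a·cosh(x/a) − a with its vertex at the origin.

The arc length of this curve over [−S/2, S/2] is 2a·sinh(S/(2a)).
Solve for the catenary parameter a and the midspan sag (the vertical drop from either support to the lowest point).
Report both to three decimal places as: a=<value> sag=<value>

a=62.381 sag=30.945

seed: a₀ = √(S³/(24(L−S))) = √(119.634³/(24·19.195)) = 60.965236
iter 1: u=0.981166  f(a)=+9.454e-01  f'(a)=-6.924e-01  a ← 60.965236 − (+9.454e-01/-6.924e-01) = 62.330543
iter 2: u=0.959674  f(a)=+3.269e-02  f'(a)=-6.453e-01  a ← 62.330543 − (+3.269e-02/-6.453e-01) = 62.381203
iter 3: u=0.958895  f(a)=+4.219e-05  f'(a)=-6.436e-01  a ← 62.381203 − (+4.219e-05/-6.436e-01) = 62.381269
iter 4: u=0.958894  f(a)=+7.049e-11  f'(a)=-6.436e-01  a ← 62.381269 − (+7.049e-11/-6.436e-01) = 62.381269
iter 5: u=0.958894  f(a)=+2.842e-14  f'(a)=-6.436e-01  a ← 62.381269 − (+2.842e-14/-6.436e-01) = 62.381269
converged: |Δa| < 1e-12 after 5 iterations
sag = a·(cosh(S/(2a)) − 1) = 62.381269·(cosh(0.958894) − 1) = 30.945016
T_max/T_min = cosh(S/(2a)) = 1.496063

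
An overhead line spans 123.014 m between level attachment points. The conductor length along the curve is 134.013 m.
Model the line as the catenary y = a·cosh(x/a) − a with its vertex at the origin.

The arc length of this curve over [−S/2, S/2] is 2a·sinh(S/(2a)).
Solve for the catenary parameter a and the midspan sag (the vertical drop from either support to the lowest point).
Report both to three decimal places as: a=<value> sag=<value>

a=85.079 sag=23.218

seed: a₀ = √(S³/(24(L−S))) = √(123.014³/(24·10.999)) = 83.974918
iter 1: u=0.732445  f(a)=+2.988e-01  f'(a)=-2.763e-01  a ← 83.974918 − (+2.988e-01/-2.763e-01) = 85.056526
iter 2: u=0.723131  f(a)=+5.872e-03  f'(a)=-2.655e-01  a ← 85.056526 − (+5.872e-03/-2.655e-01) = 85.078639
iter 3: u=0.722943  f(a)=+2.368e-06  f'(a)=-2.653e-01  a ← 85.078639 − (+2.368e-06/-2.653e-01) = 85.078648
iter 4: u=0.722943  f(a)=+3.979e-13  f'(a)=-2.653e-01  a ← 85.078648 − (+3.979e-13/-2.653e-01) = 85.078648
converged: |Δa| < 1e-12 after 4 iterations
sag = a·(cosh(S/(2a)) − 1) = 85.078648·(cosh(0.722943) − 1) = 23.218385
T_max/T_min = cosh(S/(2a)) = 1.272905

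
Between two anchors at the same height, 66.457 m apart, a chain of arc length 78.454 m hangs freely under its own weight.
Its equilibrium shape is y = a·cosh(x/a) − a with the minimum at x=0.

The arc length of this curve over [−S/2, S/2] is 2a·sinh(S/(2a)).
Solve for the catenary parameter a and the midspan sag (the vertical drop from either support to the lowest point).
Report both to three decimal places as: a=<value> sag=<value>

seed: a₀ = √(S³/(24(L−S))) = √(66.457³/(24·11.997)) = 31.927811
iter 1: u=1.040738  f(a)=+6.667e-01  f'(a)=-8.361e-01  a ← 31.927811 − (+6.667e-01/-8.361e-01) = 32.725221
iter 2: u=1.015379  f(a)=+2.579e-02  f'(a)=-7.726e-01  a ← 32.725221 − (+2.579e-02/-7.726e-01) = 32.758610
iter 3: u=1.014344  f(a)=+4.205e-05  f'(a)=-7.700e-01  a ← 32.758610 − (+4.205e-05/-7.700e-01) = 32.758665
iter 4: u=1.014342  f(a)=+1.122e-10  f'(a)=-7.700e-01  a ← 32.758665 − (+1.122e-10/-7.700e-01) = 32.758665
iter 5: u=1.014342  f(a)=-1.421e-14  f'(a)=-7.700e-01  a ← 32.758665 − (-1.421e-14/-7.700e-01) = 32.758665
converged: |Δa| < 1e-12 after 5 iterations
sag = a·(cosh(S/(2a)) − 1) = 32.758665·(cosh(1.014342) − 1) = 18.347965
T_max/T_min = cosh(S/(2a)) = 1.560095

a=32.759 sag=18.348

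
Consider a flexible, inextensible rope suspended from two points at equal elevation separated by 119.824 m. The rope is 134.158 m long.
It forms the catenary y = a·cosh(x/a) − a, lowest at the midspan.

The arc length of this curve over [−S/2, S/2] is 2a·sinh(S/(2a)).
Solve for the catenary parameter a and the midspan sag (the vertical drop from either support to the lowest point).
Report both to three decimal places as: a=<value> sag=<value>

a=71.953 sag=26.418

seed: a₀ = √(S³/(24(L−S))) = √(119.824³/(24·14.334)) = 70.717419
iter 1: u=0.847203  f(a)=+5.233e-01  f'(a)=-4.352e-01  a ← 70.717419 − (+5.233e-01/-4.352e-01) = 71.919724
iter 2: u=0.833040  f(a)=+1.364e-02  f'(a)=-4.128e-01  a ← 71.919724 − (+1.364e-02/-4.128e-01) = 71.952775
iter 3: u=0.832657  f(a)=+9.825e-06  f'(a)=-4.122e-01  a ← 71.952775 − (+9.825e-06/-4.122e-01) = 71.952799
iter 4: u=0.832657  f(a)=+5.087e-12  f'(a)=-4.122e-01  a ← 71.952799 − (+5.087e-12/-4.122e-01) = 71.952799
converged: |Δa| < 1e-12 after 4 iterations
sag = a·(cosh(S/(2a)) − 1) = 71.952799·(cosh(0.832657) − 1) = 26.417916
T_max/T_min = cosh(S/(2a)) = 1.367156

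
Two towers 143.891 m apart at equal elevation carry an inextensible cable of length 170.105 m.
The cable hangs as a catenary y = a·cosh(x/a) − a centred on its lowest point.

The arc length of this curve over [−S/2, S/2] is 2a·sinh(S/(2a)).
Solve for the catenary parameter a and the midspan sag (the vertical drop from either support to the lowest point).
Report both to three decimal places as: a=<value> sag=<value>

a=70.621 sag=39.929

seed: a₀ = √(S³/(24(L−S))) = √(143.891³/(24·26.214)) = 68.814218
iter 1: u=1.045503  f(a)=+1.471e+00  f'(a)=-8.485e-01  a ← 68.814218 − (+1.471e+00/-8.485e-01) = 70.547394
iter 2: u=1.019818  f(a)=+5.739e-02  f'(a)=-7.834e-01  a ← 70.547394 − (+5.739e-02/-7.834e-01) = 70.620649
iter 3: u=1.018760  f(a)=+9.527e-05  f'(a)=-7.808e-01  a ← 70.620649 − (+9.527e-05/-7.808e-01) = 70.620771
iter 4: u=1.018758  f(a)=+2.635e-10  f'(a)=-7.808e-01  a ← 70.620771 − (+2.635e-10/-7.808e-01) = 70.620771
iter 5: u=1.018758  f(a)=+0.000e+00  f'(a)=-7.808e-01  a ← 70.620771 − (+0.000e+00/-7.808e-01) = 70.620771
converged: |Δa| < 1e-12 after 5 iterations
sag = a·(cosh(S/(2a)) − 1) = 70.620771·(cosh(1.018758) − 1) = 39.928861
T_max/T_min = cosh(S/(2a)) = 1.565398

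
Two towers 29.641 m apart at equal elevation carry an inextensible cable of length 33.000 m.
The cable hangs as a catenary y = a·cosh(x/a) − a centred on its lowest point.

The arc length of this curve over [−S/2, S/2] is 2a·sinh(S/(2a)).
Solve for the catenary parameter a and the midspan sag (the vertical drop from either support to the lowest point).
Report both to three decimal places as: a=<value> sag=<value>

a=18.271 sag=6.348

seed: a₀ = √(S³/(24(L−S))) = √(29.641³/(24·3.359)) = 17.973334
iter 1: u=0.824583  f(a)=+1.161e-01  f'(a)=-3.998e-01  a ← 17.973334 − (+1.161e-01/-3.998e-01) = 18.263622
iter 2: u=0.811476  f(a)=+2.872e-03  f'(a)=-3.803e-01  a ← 18.263622 − (+2.872e-03/-3.803e-01) = 18.271174
iter 3: u=0.811141  f(a)=+1.857e-06  f'(a)=-3.798e-01  a ← 18.271174 − (+1.857e-06/-3.798e-01) = 18.271179
iter 4: u=0.811141  f(a)=+7.816e-13  f'(a)=-3.798e-01  a ← 18.271179 − (+7.816e-13/-3.798e-01) = 18.271179
converged: |Δa| < 1e-12 after 4 iterations
sag = a·(cosh(S/(2a)) − 1) = 18.271179·(cosh(0.811141) − 1) = 6.347635
T_max/T_min = cosh(S/(2a)) = 1.347412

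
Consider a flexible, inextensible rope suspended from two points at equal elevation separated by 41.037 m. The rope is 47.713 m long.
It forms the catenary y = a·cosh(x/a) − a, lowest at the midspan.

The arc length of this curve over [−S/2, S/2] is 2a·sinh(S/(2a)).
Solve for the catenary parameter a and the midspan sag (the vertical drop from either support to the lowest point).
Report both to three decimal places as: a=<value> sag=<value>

a=21.257 sag=10.696

seed: a₀ = √(S³/(24(L−S))) = √(41.037³/(24·6.676)) = 20.768237
iter 1: u=0.987975  f(a)=+3.335e-01  f'(a)=-7.079e-01  a ← 20.768237 − (+3.335e-01/-7.079e-01) = 21.239352
iter 2: u=0.966061  f(a)=+1.169e-02  f'(a)=-6.591e-01  a ← 21.239352 − (+1.169e-02/-6.591e-01) = 21.257082
iter 3: u=0.965255  f(a)=+1.550e-05  f'(a)=-6.573e-01  a ← 21.257082 − (+1.550e-05/-6.573e-01) = 21.257106
iter 4: u=0.965254  f(a)=+2.735e-11  f'(a)=-6.573e-01  a ← 21.257106 − (+2.735e-11/-6.573e-01) = 21.257106
iter 5: u=0.965254  f(a)=+0.000e+00  f'(a)=-6.573e-01  a ← 21.257106 − (+0.000e+00/-6.573e-01) = 21.257106
converged: |Δa| < 1e-12 after 5 iterations
sag = a·(cosh(S/(2a)) − 1) = 21.257106·(cosh(0.965254) − 1) = 10.695940
T_max/T_min = cosh(S/(2a)) = 1.503170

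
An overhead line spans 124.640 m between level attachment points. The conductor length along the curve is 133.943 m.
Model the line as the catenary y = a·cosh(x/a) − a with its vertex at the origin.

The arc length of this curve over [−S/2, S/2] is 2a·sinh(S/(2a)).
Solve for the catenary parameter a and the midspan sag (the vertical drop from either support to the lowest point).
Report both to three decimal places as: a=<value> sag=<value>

seed: a₀ = √(S³/(24(L−S))) = √(124.640³/(24·9.303)) = 93.125588
iter 1: u=0.669204  f(a)=+2.105e-01  f'(a)=-2.089e-01  a ← 93.125588 − (+2.105e-01/-2.089e-01) = 94.133528
iter 2: u=0.662038  f(a)=+3.467e-03  f'(a)=-2.021e-01  a ← 94.133528 − (+3.467e-03/-2.021e-01) = 94.150687
iter 3: u=0.661918  f(a)=+9.751e-07  f'(a)=-2.019e-01  a ← 94.150687 − (+9.751e-07/-2.019e-01) = 94.150691
iter 4: u=0.661918  f(a)=+8.527e-14  f'(a)=-2.019e-01  a ← 94.150691 − (+8.527e-14/-2.019e-01) = 94.150691
converged: |Δa| < 1e-12 after 4 iterations
sag = a·(cosh(S/(2a)) − 1) = 94.150691·(cosh(0.661918) − 1) = 21.389494
T_max/T_min = cosh(S/(2a)) = 1.227184

a=94.151 sag=21.389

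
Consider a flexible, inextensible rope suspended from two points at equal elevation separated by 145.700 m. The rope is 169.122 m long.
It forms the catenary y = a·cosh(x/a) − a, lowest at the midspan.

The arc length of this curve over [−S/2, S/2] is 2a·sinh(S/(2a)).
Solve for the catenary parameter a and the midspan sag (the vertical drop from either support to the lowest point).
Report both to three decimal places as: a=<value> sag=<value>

a=75.904 sag=37.727

seed: a₀ = √(S³/(24(L−S))) = √(145.700³/(24·23.422)) = 74.177419
iter 1: u=0.982105  f(a)=+1.156e+00  f'(a)=-6.946e-01  a ← 74.177419 − (+1.156e+00/-6.946e-01) = 75.841568
iter 2: u=0.960555  f(a)=+4.004e-02  f'(a)=-6.472e-01  a ← 75.841568 − (+4.004e-02/-6.472e-01) = 75.903437
iter 3: u=0.959772  f(a)=+5.187e-05  f'(a)=-6.455e-01  a ← 75.903437 − (+5.187e-05/-6.455e-01) = 75.903518
iter 4: u=0.959771  f(a)=+8.731e-11  f'(a)=-6.455e-01  a ← 75.903518 − (+8.731e-11/-6.455e-01) = 75.903518
iter 5: u=0.959771  f(a)=+0.000e+00  f'(a)=-6.455e-01  a ← 75.903518 − (+0.000e+00/-6.455e-01) = 75.903518
converged: |Δa| < 1e-12 after 5 iterations
sag = a·(cosh(S/(2a)) − 1) = 75.903518·(cosh(0.959771) − 1) = 37.727054
T_max/T_min = cosh(S/(2a)) = 1.497040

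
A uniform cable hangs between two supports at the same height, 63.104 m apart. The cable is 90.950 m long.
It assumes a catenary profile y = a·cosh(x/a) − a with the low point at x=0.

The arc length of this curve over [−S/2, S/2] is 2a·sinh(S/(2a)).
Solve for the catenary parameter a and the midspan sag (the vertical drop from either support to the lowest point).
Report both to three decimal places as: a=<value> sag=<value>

seed: a₀ = √(S³/(24(L−S))) = √(63.104³/(24·27.846)) = 19.390915
iter 1: u=1.627154  f(a)=+3.927e+00  f'(a)=-3.708e+00  a ← 19.390915 − (+3.927e+00/-3.708e+00) = 20.450086
iter 2: u=1.542879  f(a)=+3.448e-01  f'(a)=-3.083e+00  a ← 20.450086 − (+3.448e-01/-3.083e+00) = 20.561902
iter 3: u=1.534488  f(a)=+3.221e-03  f'(a)=-3.026e+00  a ← 20.561902 − (+3.221e-03/-3.026e+00) = 20.562967
iter 4: u=1.534409  f(a)=+2.870e-07  f'(a)=-3.025e+00  a ← 20.562967 − (+2.870e-07/-3.025e+00) = 20.562967
iter 5: u=1.534409  f(a)=+2.842e-14  f'(a)=-3.025e+00  a ← 20.562967 − (+2.842e-14/-3.025e+00) = 20.562967
converged: |Δa| < 1e-12 after 5 iterations
sag = a·(cosh(S/(2a)) − 1) = 20.562967·(cosh(1.534409) − 1) = 29.345061
T_max/T_min = cosh(S/(2a)) = 2.427083

a=20.563 sag=29.345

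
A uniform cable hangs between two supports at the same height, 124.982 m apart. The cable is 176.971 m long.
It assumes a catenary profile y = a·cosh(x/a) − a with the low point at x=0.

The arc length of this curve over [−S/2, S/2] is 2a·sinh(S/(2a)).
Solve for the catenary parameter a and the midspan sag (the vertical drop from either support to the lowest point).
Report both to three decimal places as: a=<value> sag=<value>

a=41.820 sag=56.050

seed: a₀ = √(S³/(24(L−S))) = √(124.982³/(24·51.989)) = 39.555771
iter 1: u=1.579820  f(a)=+6.887e+00  f'(a)=-3.346e+00  a ← 39.555771 − (+6.887e+00/-3.346e+00) = 41.614067
iter 2: u=1.501680  f(a)=+5.741e-01  f'(a)=-2.809e+00  a ← 41.614067 − (+5.741e-01/-2.809e+00) = 41.818405
iter 3: u=1.494342  f(a)=+4.790e-03  f'(a)=-2.763e+00  a ← 41.818405 − (+4.790e-03/-2.763e+00) = 41.820139
iter 4: u=1.494280  f(a)=+3.397e-07  f'(a)=-2.762e+00  a ← 41.820139 − (+3.397e-07/-2.762e+00) = 41.820139
iter 5: u=1.494280  f(a)=+0.000e+00  f'(a)=-2.762e+00  a ← 41.820139 − (+0.000e+00/-2.762e+00) = 41.820139
converged: |Δa| < 1e-12 after 5 iterations
sag = a·(cosh(S/(2a)) − 1) = 41.820139·(cosh(1.494280) − 1) = 56.050223
T_max/T_min = cosh(S/(2a)) = 2.340269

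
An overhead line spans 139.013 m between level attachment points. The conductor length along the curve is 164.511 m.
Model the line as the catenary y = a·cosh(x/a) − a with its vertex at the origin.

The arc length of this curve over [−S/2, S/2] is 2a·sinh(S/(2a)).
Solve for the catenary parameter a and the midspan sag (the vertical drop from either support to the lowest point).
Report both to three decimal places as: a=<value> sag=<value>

seed: a₀ = √(S³/(24(L−S))) = √(139.013³/(24·25.498)) = 66.255883
iter 1: u=1.049062  f(a)=+1.440e+00  f'(a)=-8.578e-01  a ← 66.255883 − (+1.440e+00/-8.578e-01) = 67.935086
iter 2: u=1.023131  f(a)=+5.658e-02  f'(a)=-7.916e-01  a ← 67.935086 − (+5.658e-02/-7.916e-01) = 68.006557
iter 3: u=1.022056  f(a)=+9.519e-05  f'(a)=-7.889e-01  a ← 68.006557 − (+9.519e-05/-7.889e-01) = 68.006678
iter 4: u=1.022054  f(a)=+2.704e-10  f'(a)=-7.889e-01  a ← 68.006678 − (+2.704e-10/-7.889e-01) = 68.006678
iter 5: u=1.022054  f(a)=+5.684e-14  f'(a)=-7.889e-01  a ← 68.006678 − (+5.684e-14/-7.889e-01) = 68.006678
converged: |Δa| < 1e-12 after 5 iterations
sag = a·(cosh(S/(2a)) − 1) = 68.006678·(cosh(1.022054) − 1) = 38.721367
T_max/T_min = cosh(S/(2a)) = 1.569376

a=68.007 sag=38.721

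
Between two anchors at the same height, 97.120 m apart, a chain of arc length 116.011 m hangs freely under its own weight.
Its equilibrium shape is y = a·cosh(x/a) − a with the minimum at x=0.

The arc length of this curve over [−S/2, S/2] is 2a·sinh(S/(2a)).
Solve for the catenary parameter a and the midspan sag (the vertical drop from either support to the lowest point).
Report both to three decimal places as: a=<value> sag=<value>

seed: a₀ = √(S³/(24(L−S))) = √(97.120³/(24·18.891)) = 44.950023
iter 1: u=1.080311  f(a)=+1.133e+00  f'(a)=-9.428e-01  a ← 44.950023 − (+1.133e+00/-9.428e-01) = 46.152273
iter 2: u=1.052169  f(a)=+4.707e-02  f'(a)=-8.660e-01  a ← 46.152273 − (+4.707e-02/-8.660e-01) = 46.206624
iter 3: u=1.050932  f(a)=+8.894e-05  f'(a)=-8.627e-01  a ← 46.206624 − (+8.894e-05/-8.627e-01) = 46.206727
iter 4: u=1.050929  f(a)=+3.189e-10  f'(a)=-8.627e-01  a ← 46.206727 − (+3.189e-10/-8.627e-01) = 46.206727
iter 5: u=1.050929  f(a)=+1.421e-14  f'(a)=-8.627e-01  a ← 46.206727 − (+1.421e-14/-8.627e-01) = 46.206727
converged: |Δa| < 1e-12 after 5 iterations
sag = a·(cosh(S/(2a)) − 1) = 46.206727·(cosh(1.050929) − 1) = 27.953233
T_max/T_min = cosh(S/(2a)) = 1.604960

a=46.207 sag=27.953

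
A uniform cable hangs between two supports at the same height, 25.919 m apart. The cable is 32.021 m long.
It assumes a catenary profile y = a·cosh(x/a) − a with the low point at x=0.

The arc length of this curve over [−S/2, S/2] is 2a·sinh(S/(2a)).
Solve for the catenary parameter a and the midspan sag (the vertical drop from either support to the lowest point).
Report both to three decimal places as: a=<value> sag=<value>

a=11.270 sag=8.309

seed: a₀ = √(S³/(24(L−S))) = √(25.919³/(24·6.102)) = 10.903995
iter 1: u=1.188509  f(a)=+4.458e-01  f'(a)=-1.286e+00  a ← 10.903995 − (+4.458e-01/-1.286e+00) = 11.250748
iter 2: u=1.151879  f(a)=+2.215e-02  f'(a)=-1.161e+00  a ← 11.250748 − (+2.215e-02/-1.161e+00) = 11.269828
iter 3: u=1.149929  f(a)=+6.099e-05  f'(a)=-1.154e+00  a ← 11.269828 − (+6.099e-05/-1.154e+00) = 11.269881
iter 4: u=1.149923  f(a)=+4.654e-10  f'(a)=-1.154e+00  a ← 11.269881 − (+4.654e-10/-1.154e+00) = 11.269881
iter 5: u=1.149923  f(a)=+1.421e-14  f'(a)=-1.154e+00  a ← 11.269881 − (+1.421e-14/-1.154e+00) = 11.269881
converged: |Δa| < 1e-12 after 5 iterations
sag = a·(cosh(S/(2a)) − 1) = 11.269881·(cosh(1.149923) − 1) = 8.309351
T_max/T_min = cosh(S/(2a)) = 1.737306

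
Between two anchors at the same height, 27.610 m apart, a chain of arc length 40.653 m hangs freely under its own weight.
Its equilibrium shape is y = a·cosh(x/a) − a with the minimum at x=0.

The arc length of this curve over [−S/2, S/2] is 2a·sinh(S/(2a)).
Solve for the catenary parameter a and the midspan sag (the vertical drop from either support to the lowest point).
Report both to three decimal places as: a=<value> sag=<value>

a=8.727 sag=13.393

seed: a₀ = √(S³/(24(L−S))) = √(27.610³/(24·13.043)) = 8.199837
iter 1: u=1.683570  f(a)=+1.978e+00  f'(a)=-4.179e+00  a ← 8.199837 − (+1.978e+00/-4.179e+00) = 8.673190
iter 2: u=1.591687  f(a)=+1.842e-01  f'(a)=-3.434e+00  a ← 8.673190 − (+1.842e-01/-3.434e+00) = 8.726840
iter 3: u=1.581901  f(a)=+1.960e-03  f'(a)=-3.361e+00  a ← 8.726840 − (+1.960e-03/-3.361e+00) = 8.727423
iter 4: u=1.581796  f(a)=+2.271e-07  f'(a)=-3.361e+00  a ← 8.727423 − (+2.271e-07/-3.361e+00) = 8.727423
iter 5: u=1.581796  f(a)=+0.000e+00  f'(a)=-3.361e+00  a ← 8.727423 − (+0.000e+00/-3.361e+00) = 8.727423
converged: |Δa| < 1e-12 after 5 iterations
sag = a·(cosh(S/(2a)) − 1) = 8.727423·(cosh(1.581796) − 1) = 13.393484
T_max/T_min = cosh(S/(2a)) = 2.534644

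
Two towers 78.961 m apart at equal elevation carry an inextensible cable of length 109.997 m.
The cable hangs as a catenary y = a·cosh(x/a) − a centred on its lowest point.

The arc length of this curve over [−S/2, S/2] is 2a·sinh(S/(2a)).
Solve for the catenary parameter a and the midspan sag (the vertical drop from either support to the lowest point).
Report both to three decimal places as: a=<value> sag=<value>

a=27.105 sag=34.210

seed: a₀ = √(S³/(24(L−S))) = √(78.961³/(24·31.036)) = 25.708721
iter 1: u=1.535685  f(a)=+3.872e+00  f'(a)=-3.034e+00  a ← 25.708721 − (+3.872e+00/-3.034e+00) = 26.984954
iter 2: u=1.463056  f(a)=+3.070e-01  f'(a)=-2.570e+00  a ← 26.984954 − (+3.070e-01/-2.570e+00) = 27.104397
iter 3: u=1.456609  f(a)=+2.297e-03  f'(a)=-2.532e+00  a ← 27.104397 − (+2.297e-03/-2.532e+00) = 27.105304
iter 4: u=1.456560  f(a)=+1.308e-07  f'(a)=-2.532e+00  a ← 27.105304 − (+1.308e-07/-2.532e+00) = 27.105304
iter 5: u=1.456560  f(a)=+0.000e+00  f'(a)=-2.532e+00  a ← 27.105304 − (+0.000e+00/-2.532e+00) = 27.105304
converged: |Δa| < 1e-12 after 5 iterations
sag = a·(cosh(S/(2a)) − 1) = 27.105304·(cosh(1.456560) − 1) = 34.209723
T_max/T_min = cosh(S/(2a)) = 2.262104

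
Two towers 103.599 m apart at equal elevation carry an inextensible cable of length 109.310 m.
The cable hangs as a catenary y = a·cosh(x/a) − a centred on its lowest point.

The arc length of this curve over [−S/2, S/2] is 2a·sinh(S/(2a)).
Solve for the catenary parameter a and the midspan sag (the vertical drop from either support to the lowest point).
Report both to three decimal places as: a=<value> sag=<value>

a=90.804 sag=15.180

seed: a₀ = √(S³/(24(L−S))) = √(103.599³/(24·5.711)) = 90.068233
iter 1: u=0.575114  f(a)=+9.519e-02  f'(a)=-1.311e-01  a ← 90.068233 − (+9.519e-02/-1.311e-01) = 90.794581
iter 2: u=0.570513  f(a)=+1.164e-03  f'(a)=-1.279e-01  a ← 90.794581 − (+1.164e-03/-1.279e-01) = 90.803682
iter 3: u=0.570456  f(a)=+1.787e-07  f'(a)=-1.278e-01  a ← 90.803682 − (+1.787e-07/-1.278e-01) = 90.803684
iter 4: u=0.570456  f(a)=+1.421e-14  f'(a)=-1.278e-01  a ← 90.803684 − (+1.421e-14/-1.278e-01) = 90.803684
converged: |Δa| < 1e-12 after 4 iterations
sag = a·(cosh(S/(2a)) − 1) = 90.803684·(cosh(0.570456) − 1) = 15.179702
T_max/T_min = cosh(S/(2a)) = 1.167171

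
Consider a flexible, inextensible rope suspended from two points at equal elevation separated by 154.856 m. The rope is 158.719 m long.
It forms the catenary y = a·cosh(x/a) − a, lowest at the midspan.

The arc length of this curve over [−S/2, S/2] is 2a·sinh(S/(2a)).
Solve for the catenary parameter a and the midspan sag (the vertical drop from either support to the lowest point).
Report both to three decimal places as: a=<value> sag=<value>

seed: a₀ = √(S³/(24(L−S))) = √(154.856³/(24·3.863)) = 200.135477
iter 1: u=0.386878  f(a)=+2.901e-02  f'(a)=-3.918e-02  a ← 200.135477 − (+2.901e-02/-3.918e-02) = 200.875889
iter 2: u=0.385452  f(a)=+1.618e-04  f'(a)=-3.875e-02  a ← 200.875889 − (+1.618e-04/-3.875e-02) = 200.880065
iter 3: u=0.385444  f(a)=+5.094e-09  f'(a)=-3.875e-02  a ← 200.880065 − (+5.094e-09/-3.875e-02) = 200.880065
iter 4: u=0.385444  f(a)=-2.842e-14  f'(a)=-3.875e-02  a ← 200.880065 − (-2.842e-14/-3.875e-02) = 200.880065
converged: |Δa| < 1e-12 after 4 iterations
sag = a·(cosh(S/(2a)) − 1) = 200.880065·(cosh(0.385444) − 1) = 15.107737
T_max/T_min = cosh(S/(2a)) = 1.075208

a=200.880 sag=15.108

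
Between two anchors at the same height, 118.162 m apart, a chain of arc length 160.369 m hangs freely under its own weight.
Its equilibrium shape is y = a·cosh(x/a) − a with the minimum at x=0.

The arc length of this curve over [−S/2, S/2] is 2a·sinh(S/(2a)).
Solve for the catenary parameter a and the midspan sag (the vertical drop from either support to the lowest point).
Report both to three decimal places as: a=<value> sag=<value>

a=42.363 sag=48.324

seed: a₀ = √(S³/(24(L−S))) = √(118.162³/(24·42.207)) = 40.357001
iter 1: u=1.463959  f(a)=+4.761e+00  f'(a)=-2.576e+00  a ← 40.357001 − (+4.761e+00/-2.576e+00) = 42.205313
iter 2: u=1.399847  f(a)=+3.466e-01  f'(a)=-2.213e+00  a ← 42.205313 − (+3.466e-01/-2.213e+00) = 42.361920
iter 3: u=1.394672  f(a)=+2.156e-03  f'(a)=-2.186e+00  a ← 42.361920 − (+2.156e-03/-2.186e+00) = 42.362907
iter 4: u=1.394640  f(a)=+8.456e-08  f'(a)=-2.185e+00  a ← 42.362907 − (+8.456e-08/-2.185e+00) = 42.362907
iter 5: u=1.394640  f(a)=+0.000e+00  f'(a)=-2.185e+00  a ← 42.362907 − (+0.000e+00/-2.185e+00) = 42.362907
converged: |Δa| < 1e-12 after 5 iterations
sag = a·(cosh(S/(2a)) − 1) = 42.362907·(cosh(1.394640) − 1) = 48.324302
T_max/T_min = cosh(S/(2a)) = 2.140722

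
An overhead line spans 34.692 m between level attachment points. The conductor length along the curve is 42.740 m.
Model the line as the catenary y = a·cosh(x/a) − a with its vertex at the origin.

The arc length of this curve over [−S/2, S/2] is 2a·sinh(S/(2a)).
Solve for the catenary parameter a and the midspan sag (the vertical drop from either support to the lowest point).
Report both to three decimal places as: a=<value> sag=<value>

a=15.189 sag=11.029

seed: a₀ = √(S³/(24(L−S))) = √(34.692³/(24·8.048)) = 14.702609
iter 1: u=1.179791  f(a)=+5.790e-01  f'(a)=-1.255e+00  a ← 14.702609 − (+5.790e-01/-1.255e+00) = 15.164013
iter 2: u=1.143892  f(a)=+2.837e-02  f'(a)=-1.135e+00  a ← 15.164013 − (+2.837e-02/-1.135e+00) = 15.189020
iter 3: u=1.142009  f(a)=+7.591e-05  f'(a)=-1.129e+00  a ← 15.189020 − (+7.591e-05/-1.129e+00) = 15.189087
iter 4: u=1.142004  f(a)=+5.466e-10  f'(a)=-1.129e+00  a ← 15.189087 − (+5.466e-10/-1.129e+00) = 15.189087
iter 5: u=1.142004  f(a)=-7.105e-15  f'(a)=-1.129e+00  a ← 15.189087 − (-7.105e-15/-1.129e+00) = 15.189087
converged: |Δa| < 1e-12 after 5 iterations
sag = a·(cosh(S/(2a)) − 1) = 15.189087·(cosh(1.142004) − 1) = 11.028946
T_max/T_min = cosh(S/(2a)) = 1.726110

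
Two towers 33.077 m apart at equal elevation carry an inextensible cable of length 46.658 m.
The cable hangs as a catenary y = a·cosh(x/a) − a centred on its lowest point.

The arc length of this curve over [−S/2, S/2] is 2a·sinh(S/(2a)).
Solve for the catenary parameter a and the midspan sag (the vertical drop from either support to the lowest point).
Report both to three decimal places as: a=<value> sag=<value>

a=11.133 sag=14.716

seed: a₀ = √(S³/(24(L−S))) = √(33.077³/(24·13.581)) = 10.537017
iter 1: u=1.569562  f(a)=+1.774e+00  f'(a)=-3.271e+00  a ← 10.537017 − (+1.774e+00/-3.271e+00) = 11.079434
iter 2: u=1.492721  f(a)=+1.462e-01  f'(a)=-2.752e+00  a ← 11.079434 − (+1.462e-01/-2.752e+00) = 11.132557
iter 3: u=1.485598  f(a)=+1.190e-03  f'(a)=-2.708e+00  a ← 11.132557 − (+1.190e-03/-2.708e+00) = 11.132997
iter 4: u=1.485539  f(a)=+8.022e-08  f'(a)=-2.707e+00  a ← 11.132997 − (+8.022e-08/-2.707e+00) = 11.132997
iter 5: u=1.485539  f(a)=-7.105e-15  f'(a)=-2.707e+00  a ← 11.132997 − (-7.105e-15/-2.707e+00) = 11.132997
converged: |Δa| < 1e-12 after 5 iterations
sag = a·(cosh(S/(2a)) − 1) = 11.132997·(cosh(1.485539) − 1) = 14.716294
T_max/T_min = cosh(S/(2a)) = 2.321863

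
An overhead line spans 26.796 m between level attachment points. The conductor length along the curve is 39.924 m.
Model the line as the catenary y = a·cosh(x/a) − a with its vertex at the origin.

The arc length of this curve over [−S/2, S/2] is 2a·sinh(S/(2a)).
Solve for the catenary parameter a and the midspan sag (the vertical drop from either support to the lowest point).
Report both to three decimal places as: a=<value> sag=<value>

seed: a₀ = √(S³/(24(L−S))) = √(26.796³/(24·13.128)) = 7.814479
iter 1: u=1.714510  f(a)=+2.070e+00  f'(a)=-4.457e+00  a ← 7.814479 − (+2.070e+00/-4.457e+00) = 8.278957
iter 2: u=1.618320  f(a)=+1.989e-01  f'(a)=-3.638e+00  a ← 8.278957 − (+1.989e-01/-3.638e+00) = 8.333637
iter 3: u=1.607701  f(a)=+2.268e-03  f'(a)=-3.556e+00  a ← 8.333637 − (+2.268e-03/-3.556e+00) = 8.334275
iter 4: u=1.607578  f(a)=+3.023e-07  f'(a)=-3.555e+00  a ← 8.334275 − (+3.023e-07/-3.555e+00) = 8.334275
iter 5: u=1.607578  f(a)=+7.105e-15  f'(a)=-3.555e+00  a ← 8.334275 − (+7.105e-15/-3.555e+00) = 8.334275
converged: |Δa| < 1e-12 after 5 iterations
sag = a·(cosh(S/(2a)) − 1) = 8.334275·(cosh(1.607578) − 1) = 13.297683
T_max/T_min = cosh(S/(2a)) = 2.595542

a=8.334 sag=13.298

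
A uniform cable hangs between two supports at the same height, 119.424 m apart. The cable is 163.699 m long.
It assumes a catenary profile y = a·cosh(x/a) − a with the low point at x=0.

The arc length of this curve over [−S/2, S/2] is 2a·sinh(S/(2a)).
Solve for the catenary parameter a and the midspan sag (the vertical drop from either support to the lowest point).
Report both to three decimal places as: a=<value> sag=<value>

a=42.096 sag=49.944

seed: a₀ = √(S³/(24(L−S))) = √(119.424³/(24·44.275)) = 40.036169
iter 1: u=1.491451  f(a)=+5.193e+00  f'(a)=-2.744e+00  a ← 40.036169 − (+5.193e+00/-2.744e+00) = 41.928463
iter 2: u=1.424140  f(a)=+3.909e-01  f'(a)=-2.346e+00  a ← 41.928463 − (+3.909e-01/-2.346e+00) = 42.095119
iter 3: u=1.418502  f(a)=+2.613e-03  f'(a)=-2.314e+00  a ← 42.095119 − (+2.613e-03/-2.314e+00) = 42.096248
iter 4: u=1.418464  f(a)=+1.185e-07  f'(a)=-2.314e+00  a ← 42.096248 − (+1.185e-07/-2.314e+00) = 42.096248
iter 5: u=1.418464  f(a)=+2.842e-14  f'(a)=-2.314e+00  a ← 42.096248 − (+2.842e-14/-2.314e+00) = 42.096248
converged: |Δa| < 1e-12 after 5 iterations
sag = a·(cosh(S/(2a)) − 1) = 42.096248·(cosh(1.418464) − 1) = 49.944149
T_max/T_min = cosh(S/(2a)) = 2.186428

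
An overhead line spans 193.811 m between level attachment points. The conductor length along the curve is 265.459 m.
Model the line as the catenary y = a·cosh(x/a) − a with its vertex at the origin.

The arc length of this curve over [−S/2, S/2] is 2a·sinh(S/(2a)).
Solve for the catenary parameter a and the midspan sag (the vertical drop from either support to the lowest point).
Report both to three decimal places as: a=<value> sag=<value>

a=68.406 sag=80.914

seed: a₀ = √(S³/(24(L−S))) = √(193.811³/(24·71.648)) = 65.066879
iter 1: u=1.489321  f(a)=+8.379e+00  f'(a)=-2.731e+00  a ← 65.066879 − (+8.379e+00/-2.731e+00) = 68.134830
iter 2: u=1.422261  f(a)=+6.291e-01  f'(a)=-2.335e+00  a ← 68.134830 − (+6.291e-01/-2.335e+00) = 68.404225
iter 3: u=1.416660  f(a)=+4.182e-03  f'(a)=-2.304e+00  a ← 68.404225 − (+4.182e-03/-2.304e+00) = 68.406039
iter 4: u=1.416622  f(a)=+1.875e-07  f'(a)=-2.304e+00  a ← 68.406039 − (+1.875e-07/-2.304e+00) = 68.406040
iter 5: u=1.416622  f(a)=+0.000e+00  f'(a)=-2.304e+00  a ← 68.406040 − (+0.000e+00/-2.304e+00) = 68.406040
converged: |Δa| < 1e-12 after 5 iterations
sag = a·(cosh(S/(2a)) − 1) = 68.406040·(cosh(1.416622) − 1) = 80.914108
T_max/T_min = cosh(S/(2a)) = 2.182850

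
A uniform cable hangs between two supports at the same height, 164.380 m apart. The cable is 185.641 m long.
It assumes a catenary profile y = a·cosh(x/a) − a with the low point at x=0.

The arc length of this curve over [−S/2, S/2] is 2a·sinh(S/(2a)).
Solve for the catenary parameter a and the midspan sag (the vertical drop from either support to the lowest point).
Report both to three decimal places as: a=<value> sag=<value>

seed: a₀ = √(S³/(24(L−S))) = √(164.380³/(24·21.261)) = 93.298787
iter 1: u=0.880933  f(a)=+8.404e-01  f'(a)=-4.921e-01  a ← 93.298787 − (+8.404e-01/-4.921e-01) = 95.006446
iter 2: u=0.865099  f(a)=+2.363e-02  f'(a)=-4.648e-01  a ← 95.006446 − (+2.363e-02/-4.648e-01) = 95.057279
iter 3: u=0.864637  f(a)=+1.987e-05  f'(a)=-4.640e-01  a ← 95.057279 − (+1.987e-05/-4.640e-01) = 95.057322
iter 4: u=0.864636  f(a)=+1.410e-11  f'(a)=-4.640e-01  a ← 95.057322 − (+1.410e-11/-4.640e-01) = 95.057322
converged: |Δa| < 1e-12 after 4 iterations
sag = a·(cosh(S/(2a)) − 1) = 95.057322·(cosh(0.864636) − 1) = 37.801775
T_max/T_min = cosh(S/(2a)) = 1.397673

a=95.057 sag=37.802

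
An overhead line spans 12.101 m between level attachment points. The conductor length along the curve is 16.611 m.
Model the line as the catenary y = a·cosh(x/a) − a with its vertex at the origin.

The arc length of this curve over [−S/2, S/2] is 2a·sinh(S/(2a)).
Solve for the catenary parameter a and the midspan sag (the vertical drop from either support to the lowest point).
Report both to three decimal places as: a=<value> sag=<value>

a=4.255 sag=5.077

seed: a₀ = √(S³/(24(L−S))) = √(12.101³/(24·4.510)) = 4.046113
iter 1: u=1.495386  f(a)=+5.320e-01  f'(a)=-2.769e+00  a ← 4.046113 − (+5.320e-01/-2.769e+00) = 4.238203
iter 2: u=1.427610  f(a)=+4.023e-02  f'(a)=-2.365e+00  a ← 4.238203 − (+4.023e-02/-2.365e+00) = 4.255213
iter 3: u=1.421903  f(a)=+2.717e-04  f'(a)=-2.333e+00  a ← 4.255213 − (+2.717e-04/-2.333e+00) = 4.255330
iter 4: u=1.421864  f(a)=+1.257e-08  f'(a)=-2.333e+00  a ← 4.255330 − (+1.257e-08/-2.333e+00) = 4.255330
iter 5: u=1.421864  f(a)=+0.000e+00  f'(a)=-2.333e+00  a ← 4.255330 − (+0.000e+00/-2.333e+00) = 4.255330
converged: |Δa| < 1e-12 after 5 iterations
sag = a·(cosh(S/(2a)) − 1) = 4.255330·(cosh(1.421864) − 1) = 5.076828
T_max/T_min = cosh(S/(2a)) = 2.193052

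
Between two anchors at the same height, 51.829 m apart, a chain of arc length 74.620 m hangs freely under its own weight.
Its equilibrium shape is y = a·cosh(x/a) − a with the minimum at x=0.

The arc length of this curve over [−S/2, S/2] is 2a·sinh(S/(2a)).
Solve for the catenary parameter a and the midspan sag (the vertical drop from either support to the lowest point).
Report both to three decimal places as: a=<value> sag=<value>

a=16.915 sag=24.050

seed: a₀ = √(S³/(24(L−S))) = √(51.829³/(24·22.791)) = 15.954086
iter 1: u=1.624317  f(a)=+3.203e+00  f'(a)=-3.685e+00  a ← 15.954086 − (+3.203e+00/-3.685e+00) = 16.823049
iter 2: u=1.540416  f(a)=+2.803e-01  f'(a)=-3.066e+00  a ← 16.823049 − (+2.803e-01/-3.066e+00) = 16.914453
iter 3: u=1.532092  f(a)=+2.601e-03  f'(a)=-3.010e+00  a ← 16.914453 − (+2.601e-03/-3.010e+00) = 16.915317
iter 4: u=1.532014  f(a)=+2.287e-07  f'(a)=-3.009e+00  a ← 16.915317 − (+2.287e-07/-3.009e+00) = 16.915317
iter 5: u=1.532014  f(a)=+0.000e+00  f'(a)=-3.009e+00  a ← 16.915317 − (+0.000e+00/-3.009e+00) = 16.915317
converged: |Δa| < 1e-12 after 5 iterations
sag = a·(cosh(S/(2a)) − 1) = 16.915317·(cosh(1.532014) − 1) = 24.050083
T_max/T_min = cosh(S/(2a)) = 2.421793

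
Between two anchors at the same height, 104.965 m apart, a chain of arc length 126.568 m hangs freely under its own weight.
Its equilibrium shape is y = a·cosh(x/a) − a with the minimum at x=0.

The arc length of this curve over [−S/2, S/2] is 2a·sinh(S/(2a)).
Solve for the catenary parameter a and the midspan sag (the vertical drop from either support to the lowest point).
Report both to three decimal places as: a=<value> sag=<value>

seed: a₀ = √(S³/(24(L−S))) = √(104.965³/(24·21.603)) = 47.228496
iter 1: u=1.111246  f(a)=+1.374e+00  f'(a)=-1.033e+00  a ← 47.228496 − (+1.374e+00/-1.033e+00) = 48.558485
iter 2: u=1.080810  f(a)=+6.017e-02  f'(a)=-9.442e-01  a ← 48.558485 − (+6.017e-02/-9.442e-01) = 48.622206
iter 3: u=1.079394  f(a)=+1.271e-04  f'(a)=-9.402e-01  a ← 48.622206 − (+1.271e-04/-9.402e-01) = 48.622341
iter 4: u=1.079391  f(a)=+5.701e-10  f'(a)=-9.402e-01  a ← 48.622341 − (+5.701e-10/-9.402e-01) = 48.622341
iter 5: u=1.079391  f(a)=+1.421e-14  f'(a)=-9.402e-01  a ← 48.622341 − (+1.421e-14/-9.402e-01) = 48.622341
converged: |Δa| < 1e-12 after 5 iterations
sag = a·(cosh(S/(2a)) − 1) = 48.622341·(cosh(1.079391) − 1) = 31.183653
T_max/T_min = cosh(S/(2a)) = 1.641344

a=48.622 sag=31.184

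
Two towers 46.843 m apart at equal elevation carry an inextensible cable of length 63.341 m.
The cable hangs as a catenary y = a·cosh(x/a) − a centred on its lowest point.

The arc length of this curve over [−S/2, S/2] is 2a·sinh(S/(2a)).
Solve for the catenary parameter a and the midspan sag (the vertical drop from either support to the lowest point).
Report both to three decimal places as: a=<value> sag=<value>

a=16.902 sag=18.996

seed: a₀ = √(S³/(24(L−S))) = √(46.843³/(24·16.498)) = 16.111864
iter 1: u=1.453680  f(a)=+1.833e+00  f'(a)=-2.515e+00  a ← 16.111864 − (+1.833e+00/-2.515e+00) = 16.840985
iter 2: u=1.390744  f(a)=+1.318e-01  f'(a)=-2.165e+00  a ← 16.840985 − (+1.318e-01/-2.165e+00) = 16.901865
iter 3: u=1.385735  f(a)=+7.978e-04  f'(a)=-2.139e+00  a ← 16.901865 − (+7.978e-04/-2.139e+00) = 16.902238
iter 4: u=1.385704  f(a)=+2.962e-08  f'(a)=-2.139e+00  a ← 16.902238 − (+2.962e-08/-2.139e+00) = 16.902238
iter 5: u=1.385704  f(a)=+0.000e+00  f'(a)=-2.139e+00  a ← 16.902238 − (+0.000e+00/-2.139e+00) = 16.902238
converged: |Δa| < 1e-12 after 5 iterations
sag = a·(cosh(S/(2a)) − 1) = 16.902238·(cosh(1.385704) − 1) = 18.996316
T_max/T_min = cosh(S/(2a)) = 2.123894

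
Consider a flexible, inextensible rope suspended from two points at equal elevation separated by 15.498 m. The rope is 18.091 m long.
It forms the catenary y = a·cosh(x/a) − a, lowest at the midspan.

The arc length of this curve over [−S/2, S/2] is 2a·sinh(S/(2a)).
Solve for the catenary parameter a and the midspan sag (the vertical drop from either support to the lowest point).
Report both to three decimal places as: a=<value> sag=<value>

seed: a₀ = √(S³/(24(L−S))) = √(15.498³/(24·2.593)) = 7.734043
iter 1: u=1.001934  f(a)=+1.333e-01  f'(a)=-7.403e-01  a ← 7.734043 − (+1.333e-01/-7.403e-01) = 7.914111
iter 2: u=0.979137  f(a)=+4.798e-03  f'(a)=-6.879e-01  a ← 7.914111 − (+4.798e-03/-6.879e-01) = 7.921085
iter 3: u=0.978275  f(a)=+6.728e-06  f'(a)=-6.860e-01  a ← 7.921085 − (+6.728e-06/-6.860e-01) = 7.921095
iter 4: u=0.978274  f(a)=+1.327e-11  f'(a)=-6.860e-01  a ← 7.921095 − (+1.327e-11/-6.860e-01) = 7.921095
iter 5: u=0.978274  f(a)=+0.000e+00  f'(a)=-6.860e-01  a ← 7.921095 − (+0.000e+00/-6.860e-01) = 7.921095
converged: |Δa| < 1e-12 after 5 iterations
sag = a·(cosh(S/(2a)) − 1) = 7.921095·(cosh(0.978274) − 1) = 4.102416
T_max/T_min = cosh(S/(2a)) = 1.517910

a=7.921 sag=4.102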